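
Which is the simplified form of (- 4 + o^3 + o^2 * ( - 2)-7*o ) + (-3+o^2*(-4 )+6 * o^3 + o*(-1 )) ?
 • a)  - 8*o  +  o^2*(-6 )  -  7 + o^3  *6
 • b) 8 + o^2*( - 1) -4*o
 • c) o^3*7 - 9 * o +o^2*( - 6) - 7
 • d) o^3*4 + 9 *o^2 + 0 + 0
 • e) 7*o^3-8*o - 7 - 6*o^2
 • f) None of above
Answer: e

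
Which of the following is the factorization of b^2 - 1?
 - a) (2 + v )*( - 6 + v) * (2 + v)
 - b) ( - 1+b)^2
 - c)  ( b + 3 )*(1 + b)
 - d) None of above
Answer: d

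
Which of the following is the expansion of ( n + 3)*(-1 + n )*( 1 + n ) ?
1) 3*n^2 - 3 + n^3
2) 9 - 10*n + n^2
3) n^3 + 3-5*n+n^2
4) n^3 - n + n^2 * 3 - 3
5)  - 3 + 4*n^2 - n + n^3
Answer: 4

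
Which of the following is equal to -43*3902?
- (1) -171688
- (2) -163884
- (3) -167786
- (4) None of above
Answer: 3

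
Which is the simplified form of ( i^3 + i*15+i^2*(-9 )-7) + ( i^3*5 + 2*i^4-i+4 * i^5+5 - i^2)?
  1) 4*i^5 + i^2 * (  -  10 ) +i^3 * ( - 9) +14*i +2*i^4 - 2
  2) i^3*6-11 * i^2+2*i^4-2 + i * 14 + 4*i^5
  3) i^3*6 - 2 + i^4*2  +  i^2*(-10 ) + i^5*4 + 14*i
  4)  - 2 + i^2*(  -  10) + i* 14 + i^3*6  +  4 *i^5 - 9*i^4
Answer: 3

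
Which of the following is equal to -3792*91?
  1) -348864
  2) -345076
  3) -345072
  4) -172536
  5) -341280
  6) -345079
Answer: 3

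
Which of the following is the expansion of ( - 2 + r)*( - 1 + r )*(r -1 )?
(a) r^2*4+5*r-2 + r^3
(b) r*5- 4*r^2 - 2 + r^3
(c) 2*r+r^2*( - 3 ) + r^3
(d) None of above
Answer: b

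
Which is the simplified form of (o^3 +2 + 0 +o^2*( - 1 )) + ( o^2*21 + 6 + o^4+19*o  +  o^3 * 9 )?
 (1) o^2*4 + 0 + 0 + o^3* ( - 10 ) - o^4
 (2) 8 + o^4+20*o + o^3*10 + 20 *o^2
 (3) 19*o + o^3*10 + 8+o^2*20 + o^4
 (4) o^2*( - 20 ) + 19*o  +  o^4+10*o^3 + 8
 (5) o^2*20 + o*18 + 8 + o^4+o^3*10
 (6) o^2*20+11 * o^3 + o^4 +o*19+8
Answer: 3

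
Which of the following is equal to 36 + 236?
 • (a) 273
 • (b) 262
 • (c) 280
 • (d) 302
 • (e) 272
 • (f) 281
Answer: e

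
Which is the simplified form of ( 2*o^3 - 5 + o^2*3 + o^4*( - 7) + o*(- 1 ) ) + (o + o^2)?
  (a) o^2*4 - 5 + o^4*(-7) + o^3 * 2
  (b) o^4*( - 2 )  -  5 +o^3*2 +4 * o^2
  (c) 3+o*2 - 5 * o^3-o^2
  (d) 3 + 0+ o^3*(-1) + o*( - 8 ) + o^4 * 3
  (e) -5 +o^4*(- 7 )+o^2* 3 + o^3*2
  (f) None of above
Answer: a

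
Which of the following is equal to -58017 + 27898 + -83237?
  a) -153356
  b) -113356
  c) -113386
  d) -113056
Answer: b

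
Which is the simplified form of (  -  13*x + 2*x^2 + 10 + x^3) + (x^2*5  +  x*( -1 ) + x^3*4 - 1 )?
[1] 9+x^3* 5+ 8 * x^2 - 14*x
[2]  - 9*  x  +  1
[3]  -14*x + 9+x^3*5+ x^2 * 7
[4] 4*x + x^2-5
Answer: 3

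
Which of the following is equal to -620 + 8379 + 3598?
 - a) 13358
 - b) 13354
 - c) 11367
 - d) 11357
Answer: d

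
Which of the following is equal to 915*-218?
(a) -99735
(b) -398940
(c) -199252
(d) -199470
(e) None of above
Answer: d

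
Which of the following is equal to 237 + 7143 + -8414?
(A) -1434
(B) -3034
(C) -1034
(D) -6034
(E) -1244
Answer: C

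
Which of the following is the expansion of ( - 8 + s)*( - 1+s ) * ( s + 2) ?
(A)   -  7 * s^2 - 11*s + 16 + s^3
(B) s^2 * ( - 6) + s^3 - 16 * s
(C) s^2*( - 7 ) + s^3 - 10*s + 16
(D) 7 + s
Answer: C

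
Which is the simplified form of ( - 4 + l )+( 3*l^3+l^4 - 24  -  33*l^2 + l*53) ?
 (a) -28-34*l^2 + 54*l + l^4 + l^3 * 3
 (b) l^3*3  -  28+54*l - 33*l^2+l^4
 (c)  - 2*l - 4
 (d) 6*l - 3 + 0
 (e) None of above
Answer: b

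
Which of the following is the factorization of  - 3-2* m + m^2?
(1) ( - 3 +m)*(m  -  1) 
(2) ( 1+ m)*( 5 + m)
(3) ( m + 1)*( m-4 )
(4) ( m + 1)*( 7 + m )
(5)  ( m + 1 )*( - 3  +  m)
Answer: 5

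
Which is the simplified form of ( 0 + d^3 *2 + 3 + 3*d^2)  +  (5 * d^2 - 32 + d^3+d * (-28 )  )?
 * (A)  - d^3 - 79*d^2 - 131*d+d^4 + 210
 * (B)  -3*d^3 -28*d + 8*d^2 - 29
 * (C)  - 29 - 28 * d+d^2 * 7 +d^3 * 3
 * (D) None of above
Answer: D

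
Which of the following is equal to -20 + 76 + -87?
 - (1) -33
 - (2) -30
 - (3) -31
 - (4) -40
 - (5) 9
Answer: 3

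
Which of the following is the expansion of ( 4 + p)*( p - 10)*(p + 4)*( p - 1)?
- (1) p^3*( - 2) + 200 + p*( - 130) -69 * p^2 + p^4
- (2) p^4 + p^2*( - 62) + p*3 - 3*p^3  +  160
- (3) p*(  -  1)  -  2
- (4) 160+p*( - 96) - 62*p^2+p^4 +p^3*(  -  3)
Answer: 4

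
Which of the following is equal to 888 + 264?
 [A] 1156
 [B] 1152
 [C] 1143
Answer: B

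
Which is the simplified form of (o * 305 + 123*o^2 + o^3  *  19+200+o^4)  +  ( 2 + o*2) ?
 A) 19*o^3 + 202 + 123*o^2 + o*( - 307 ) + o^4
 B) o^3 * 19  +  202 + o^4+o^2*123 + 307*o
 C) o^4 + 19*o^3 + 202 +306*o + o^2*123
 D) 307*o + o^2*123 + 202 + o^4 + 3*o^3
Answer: B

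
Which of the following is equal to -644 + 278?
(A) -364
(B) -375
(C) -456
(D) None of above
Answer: D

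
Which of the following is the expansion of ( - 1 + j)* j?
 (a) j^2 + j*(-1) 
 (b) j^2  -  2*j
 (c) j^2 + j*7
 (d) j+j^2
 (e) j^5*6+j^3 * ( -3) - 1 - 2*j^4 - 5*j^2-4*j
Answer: a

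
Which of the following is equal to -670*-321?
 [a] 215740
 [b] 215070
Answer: b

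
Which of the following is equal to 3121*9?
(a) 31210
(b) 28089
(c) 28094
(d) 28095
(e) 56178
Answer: b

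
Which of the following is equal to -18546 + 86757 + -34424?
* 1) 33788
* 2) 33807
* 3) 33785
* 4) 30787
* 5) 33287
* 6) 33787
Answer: 6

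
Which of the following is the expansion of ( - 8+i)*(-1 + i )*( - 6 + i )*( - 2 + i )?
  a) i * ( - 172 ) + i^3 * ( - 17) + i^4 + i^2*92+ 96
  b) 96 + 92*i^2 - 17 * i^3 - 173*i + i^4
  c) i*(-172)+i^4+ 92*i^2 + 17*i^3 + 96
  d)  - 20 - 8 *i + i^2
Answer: a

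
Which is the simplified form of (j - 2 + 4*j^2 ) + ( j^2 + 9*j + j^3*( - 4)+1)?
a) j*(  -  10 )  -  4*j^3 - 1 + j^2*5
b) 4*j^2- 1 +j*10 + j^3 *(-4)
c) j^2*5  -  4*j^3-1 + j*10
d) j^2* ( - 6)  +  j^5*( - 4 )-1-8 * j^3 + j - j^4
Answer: c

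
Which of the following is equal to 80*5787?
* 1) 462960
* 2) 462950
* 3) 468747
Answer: 1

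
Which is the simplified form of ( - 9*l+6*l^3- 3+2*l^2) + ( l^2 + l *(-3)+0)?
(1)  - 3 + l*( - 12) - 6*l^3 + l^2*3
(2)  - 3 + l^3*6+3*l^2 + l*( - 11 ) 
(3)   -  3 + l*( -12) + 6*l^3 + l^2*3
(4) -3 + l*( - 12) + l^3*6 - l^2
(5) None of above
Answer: 3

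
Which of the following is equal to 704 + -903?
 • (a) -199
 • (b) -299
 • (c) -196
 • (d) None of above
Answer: a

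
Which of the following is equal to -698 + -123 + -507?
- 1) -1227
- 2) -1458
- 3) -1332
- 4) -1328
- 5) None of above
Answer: 4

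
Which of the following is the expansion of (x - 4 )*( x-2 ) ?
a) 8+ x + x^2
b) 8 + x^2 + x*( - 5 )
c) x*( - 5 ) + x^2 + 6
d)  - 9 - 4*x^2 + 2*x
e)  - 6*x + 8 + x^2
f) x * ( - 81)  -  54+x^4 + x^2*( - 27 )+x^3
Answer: e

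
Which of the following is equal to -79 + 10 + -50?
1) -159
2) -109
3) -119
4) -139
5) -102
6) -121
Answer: 3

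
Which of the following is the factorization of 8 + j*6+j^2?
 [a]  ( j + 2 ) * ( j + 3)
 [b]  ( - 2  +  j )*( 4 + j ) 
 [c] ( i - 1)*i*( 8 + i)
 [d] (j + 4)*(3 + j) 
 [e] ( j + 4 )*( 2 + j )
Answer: e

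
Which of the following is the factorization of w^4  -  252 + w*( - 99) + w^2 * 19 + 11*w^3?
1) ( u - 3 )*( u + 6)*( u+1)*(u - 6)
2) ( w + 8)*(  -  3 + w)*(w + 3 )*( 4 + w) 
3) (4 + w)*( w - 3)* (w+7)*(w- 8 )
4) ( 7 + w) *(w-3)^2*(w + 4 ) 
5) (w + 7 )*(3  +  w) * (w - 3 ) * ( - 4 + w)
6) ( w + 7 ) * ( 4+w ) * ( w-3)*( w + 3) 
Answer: 6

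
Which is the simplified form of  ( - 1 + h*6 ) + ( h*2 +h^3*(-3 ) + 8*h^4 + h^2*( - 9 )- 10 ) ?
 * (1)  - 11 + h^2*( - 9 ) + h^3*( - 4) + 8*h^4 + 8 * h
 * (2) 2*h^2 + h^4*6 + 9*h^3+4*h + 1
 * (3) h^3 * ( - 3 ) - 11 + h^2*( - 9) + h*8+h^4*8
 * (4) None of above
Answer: 3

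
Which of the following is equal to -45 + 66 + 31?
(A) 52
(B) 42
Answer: A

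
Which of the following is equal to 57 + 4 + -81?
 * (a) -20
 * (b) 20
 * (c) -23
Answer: a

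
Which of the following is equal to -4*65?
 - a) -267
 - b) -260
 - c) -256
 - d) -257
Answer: b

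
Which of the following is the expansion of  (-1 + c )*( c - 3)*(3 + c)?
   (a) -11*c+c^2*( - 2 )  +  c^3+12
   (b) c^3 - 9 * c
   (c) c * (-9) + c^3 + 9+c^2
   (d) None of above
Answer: d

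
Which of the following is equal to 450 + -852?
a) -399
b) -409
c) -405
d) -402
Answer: d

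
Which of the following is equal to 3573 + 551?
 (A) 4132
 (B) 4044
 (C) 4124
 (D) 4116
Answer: C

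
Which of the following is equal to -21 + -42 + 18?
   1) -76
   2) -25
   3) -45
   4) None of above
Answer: 3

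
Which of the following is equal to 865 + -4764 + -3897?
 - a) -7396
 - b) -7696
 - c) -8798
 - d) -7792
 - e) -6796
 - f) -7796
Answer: f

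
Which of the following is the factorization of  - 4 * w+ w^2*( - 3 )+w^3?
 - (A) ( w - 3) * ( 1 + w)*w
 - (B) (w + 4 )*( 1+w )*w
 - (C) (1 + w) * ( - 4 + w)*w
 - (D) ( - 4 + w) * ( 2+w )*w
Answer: C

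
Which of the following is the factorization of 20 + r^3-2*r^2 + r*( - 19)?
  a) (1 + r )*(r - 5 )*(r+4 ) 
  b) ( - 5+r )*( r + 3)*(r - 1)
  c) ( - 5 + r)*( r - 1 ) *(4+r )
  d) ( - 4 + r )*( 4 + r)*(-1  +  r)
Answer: c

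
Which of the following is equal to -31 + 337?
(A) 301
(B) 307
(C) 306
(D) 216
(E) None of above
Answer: C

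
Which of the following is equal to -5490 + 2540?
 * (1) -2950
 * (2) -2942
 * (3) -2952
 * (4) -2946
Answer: 1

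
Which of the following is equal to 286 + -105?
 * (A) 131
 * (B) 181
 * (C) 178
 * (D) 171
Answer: B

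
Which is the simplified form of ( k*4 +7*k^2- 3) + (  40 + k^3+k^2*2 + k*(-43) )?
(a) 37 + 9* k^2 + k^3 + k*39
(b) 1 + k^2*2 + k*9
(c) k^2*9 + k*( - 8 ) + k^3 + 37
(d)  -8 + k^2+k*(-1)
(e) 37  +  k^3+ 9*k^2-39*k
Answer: e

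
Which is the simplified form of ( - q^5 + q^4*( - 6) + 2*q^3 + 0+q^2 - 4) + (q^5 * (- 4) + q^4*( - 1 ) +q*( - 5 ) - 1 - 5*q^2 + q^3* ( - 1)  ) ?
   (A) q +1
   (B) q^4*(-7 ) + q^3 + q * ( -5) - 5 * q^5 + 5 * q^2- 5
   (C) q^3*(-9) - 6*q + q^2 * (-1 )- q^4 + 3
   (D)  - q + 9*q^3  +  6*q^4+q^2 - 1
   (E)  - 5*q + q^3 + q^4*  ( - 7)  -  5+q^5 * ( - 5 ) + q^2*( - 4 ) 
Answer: E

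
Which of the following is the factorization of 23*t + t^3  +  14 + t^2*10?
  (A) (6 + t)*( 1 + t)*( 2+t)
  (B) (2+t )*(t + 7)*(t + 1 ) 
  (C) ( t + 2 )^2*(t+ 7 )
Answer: B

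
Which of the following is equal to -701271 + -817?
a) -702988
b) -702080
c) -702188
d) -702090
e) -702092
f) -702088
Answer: f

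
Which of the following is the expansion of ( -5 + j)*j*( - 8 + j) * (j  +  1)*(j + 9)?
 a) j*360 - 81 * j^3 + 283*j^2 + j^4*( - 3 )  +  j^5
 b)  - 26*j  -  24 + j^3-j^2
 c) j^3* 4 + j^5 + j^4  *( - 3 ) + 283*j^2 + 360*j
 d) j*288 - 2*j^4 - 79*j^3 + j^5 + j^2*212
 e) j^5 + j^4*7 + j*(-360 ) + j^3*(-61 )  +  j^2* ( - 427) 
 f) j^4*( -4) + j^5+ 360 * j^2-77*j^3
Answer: a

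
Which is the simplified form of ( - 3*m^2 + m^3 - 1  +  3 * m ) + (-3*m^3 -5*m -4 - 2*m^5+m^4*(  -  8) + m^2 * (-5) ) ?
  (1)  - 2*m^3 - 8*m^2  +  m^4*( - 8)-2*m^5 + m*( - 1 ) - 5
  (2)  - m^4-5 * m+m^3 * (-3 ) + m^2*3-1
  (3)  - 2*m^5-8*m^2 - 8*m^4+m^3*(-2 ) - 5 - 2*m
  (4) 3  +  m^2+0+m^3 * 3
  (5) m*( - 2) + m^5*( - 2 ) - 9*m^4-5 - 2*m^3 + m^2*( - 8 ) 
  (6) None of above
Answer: 3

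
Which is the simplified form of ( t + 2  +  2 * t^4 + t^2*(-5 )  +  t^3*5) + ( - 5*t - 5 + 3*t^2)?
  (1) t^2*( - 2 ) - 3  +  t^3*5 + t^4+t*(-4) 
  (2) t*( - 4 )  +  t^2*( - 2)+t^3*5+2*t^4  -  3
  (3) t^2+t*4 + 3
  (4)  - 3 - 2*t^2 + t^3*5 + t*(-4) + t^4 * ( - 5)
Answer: 2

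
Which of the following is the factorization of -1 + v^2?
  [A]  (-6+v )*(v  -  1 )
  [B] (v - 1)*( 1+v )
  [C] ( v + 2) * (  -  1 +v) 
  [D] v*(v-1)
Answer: B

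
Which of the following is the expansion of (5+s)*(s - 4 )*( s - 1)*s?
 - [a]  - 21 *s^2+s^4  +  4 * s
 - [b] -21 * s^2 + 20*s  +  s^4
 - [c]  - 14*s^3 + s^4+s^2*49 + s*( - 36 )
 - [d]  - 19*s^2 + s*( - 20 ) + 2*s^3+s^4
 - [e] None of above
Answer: b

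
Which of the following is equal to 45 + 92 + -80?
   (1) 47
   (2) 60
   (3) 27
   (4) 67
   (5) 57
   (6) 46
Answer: 5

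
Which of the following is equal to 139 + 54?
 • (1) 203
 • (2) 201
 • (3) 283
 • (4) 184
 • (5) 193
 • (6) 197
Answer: 5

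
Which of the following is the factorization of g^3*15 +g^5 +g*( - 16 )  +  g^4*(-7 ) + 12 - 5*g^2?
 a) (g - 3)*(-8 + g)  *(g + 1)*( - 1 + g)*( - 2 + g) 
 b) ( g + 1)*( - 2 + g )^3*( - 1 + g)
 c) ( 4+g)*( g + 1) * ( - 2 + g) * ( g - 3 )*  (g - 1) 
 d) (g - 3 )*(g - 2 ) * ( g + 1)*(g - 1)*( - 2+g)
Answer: d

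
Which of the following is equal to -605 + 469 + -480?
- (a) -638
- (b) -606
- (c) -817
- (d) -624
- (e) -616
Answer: e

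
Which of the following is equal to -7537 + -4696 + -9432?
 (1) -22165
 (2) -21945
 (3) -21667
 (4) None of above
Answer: 4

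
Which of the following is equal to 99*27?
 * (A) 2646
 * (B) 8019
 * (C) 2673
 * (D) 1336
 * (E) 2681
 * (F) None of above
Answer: C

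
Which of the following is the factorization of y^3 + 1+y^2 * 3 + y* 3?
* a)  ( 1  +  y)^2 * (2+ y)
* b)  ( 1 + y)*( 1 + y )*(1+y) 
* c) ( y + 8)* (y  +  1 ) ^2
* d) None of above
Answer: b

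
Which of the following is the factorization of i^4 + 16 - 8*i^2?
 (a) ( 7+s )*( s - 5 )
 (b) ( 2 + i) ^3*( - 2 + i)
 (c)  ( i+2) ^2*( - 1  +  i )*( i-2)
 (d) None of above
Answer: d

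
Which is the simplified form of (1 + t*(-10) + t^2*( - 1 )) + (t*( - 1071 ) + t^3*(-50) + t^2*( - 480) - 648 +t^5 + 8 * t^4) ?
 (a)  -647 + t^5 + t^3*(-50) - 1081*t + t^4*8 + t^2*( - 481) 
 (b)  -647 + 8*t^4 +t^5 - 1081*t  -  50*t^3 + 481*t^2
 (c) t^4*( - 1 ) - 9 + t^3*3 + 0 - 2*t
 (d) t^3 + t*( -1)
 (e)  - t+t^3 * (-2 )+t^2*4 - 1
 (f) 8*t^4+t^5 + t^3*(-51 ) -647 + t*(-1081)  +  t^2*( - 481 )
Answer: a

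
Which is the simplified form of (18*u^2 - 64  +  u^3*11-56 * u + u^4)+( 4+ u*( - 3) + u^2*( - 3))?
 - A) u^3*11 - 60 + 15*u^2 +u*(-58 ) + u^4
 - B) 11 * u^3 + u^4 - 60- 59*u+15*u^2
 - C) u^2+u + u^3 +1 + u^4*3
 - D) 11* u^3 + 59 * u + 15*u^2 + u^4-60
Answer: B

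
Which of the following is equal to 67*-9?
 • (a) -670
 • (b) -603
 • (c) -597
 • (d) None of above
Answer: b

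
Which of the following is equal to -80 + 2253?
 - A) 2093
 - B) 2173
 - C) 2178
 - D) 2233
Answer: B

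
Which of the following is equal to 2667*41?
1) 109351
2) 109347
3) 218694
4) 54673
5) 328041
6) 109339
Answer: 2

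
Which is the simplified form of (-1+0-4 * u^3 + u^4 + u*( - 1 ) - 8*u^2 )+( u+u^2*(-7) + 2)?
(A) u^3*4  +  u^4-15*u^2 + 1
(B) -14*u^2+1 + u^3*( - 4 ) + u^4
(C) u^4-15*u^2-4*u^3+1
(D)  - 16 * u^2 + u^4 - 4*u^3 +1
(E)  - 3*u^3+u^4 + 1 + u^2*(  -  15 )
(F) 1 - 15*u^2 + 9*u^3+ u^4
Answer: C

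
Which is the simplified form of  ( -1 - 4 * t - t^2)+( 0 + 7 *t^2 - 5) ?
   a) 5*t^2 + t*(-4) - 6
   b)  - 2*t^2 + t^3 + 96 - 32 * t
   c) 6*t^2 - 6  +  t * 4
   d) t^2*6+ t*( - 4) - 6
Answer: d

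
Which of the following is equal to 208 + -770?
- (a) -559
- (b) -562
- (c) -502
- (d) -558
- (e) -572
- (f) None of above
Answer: b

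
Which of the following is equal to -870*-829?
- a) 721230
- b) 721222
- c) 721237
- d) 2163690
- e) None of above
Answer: a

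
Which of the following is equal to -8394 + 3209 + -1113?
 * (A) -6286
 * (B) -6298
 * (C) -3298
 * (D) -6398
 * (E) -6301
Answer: B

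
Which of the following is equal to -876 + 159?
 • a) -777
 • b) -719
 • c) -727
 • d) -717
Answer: d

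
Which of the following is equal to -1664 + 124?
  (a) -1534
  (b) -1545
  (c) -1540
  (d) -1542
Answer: c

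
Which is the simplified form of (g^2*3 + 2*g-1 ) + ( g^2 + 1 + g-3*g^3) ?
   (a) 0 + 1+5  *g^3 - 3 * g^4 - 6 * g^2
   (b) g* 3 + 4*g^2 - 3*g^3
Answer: b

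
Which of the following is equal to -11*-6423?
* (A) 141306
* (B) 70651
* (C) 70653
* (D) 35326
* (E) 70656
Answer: C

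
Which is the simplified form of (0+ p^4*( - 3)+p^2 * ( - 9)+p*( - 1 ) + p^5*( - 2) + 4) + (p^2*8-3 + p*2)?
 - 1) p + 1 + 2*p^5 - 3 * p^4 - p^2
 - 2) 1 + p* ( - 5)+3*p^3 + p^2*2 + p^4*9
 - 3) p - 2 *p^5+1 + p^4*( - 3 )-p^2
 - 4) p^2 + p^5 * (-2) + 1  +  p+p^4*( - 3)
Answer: 3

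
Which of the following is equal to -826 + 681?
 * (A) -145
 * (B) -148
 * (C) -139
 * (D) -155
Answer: A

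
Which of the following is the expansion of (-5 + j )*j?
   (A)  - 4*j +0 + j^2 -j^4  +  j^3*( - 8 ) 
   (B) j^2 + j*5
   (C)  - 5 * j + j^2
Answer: C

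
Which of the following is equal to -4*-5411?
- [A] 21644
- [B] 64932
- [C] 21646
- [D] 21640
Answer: A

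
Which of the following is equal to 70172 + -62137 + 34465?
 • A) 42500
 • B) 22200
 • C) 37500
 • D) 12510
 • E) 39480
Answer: A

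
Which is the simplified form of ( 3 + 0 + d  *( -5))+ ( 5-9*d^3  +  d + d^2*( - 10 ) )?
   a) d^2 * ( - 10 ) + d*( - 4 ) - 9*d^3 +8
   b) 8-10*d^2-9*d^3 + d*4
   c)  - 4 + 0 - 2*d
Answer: a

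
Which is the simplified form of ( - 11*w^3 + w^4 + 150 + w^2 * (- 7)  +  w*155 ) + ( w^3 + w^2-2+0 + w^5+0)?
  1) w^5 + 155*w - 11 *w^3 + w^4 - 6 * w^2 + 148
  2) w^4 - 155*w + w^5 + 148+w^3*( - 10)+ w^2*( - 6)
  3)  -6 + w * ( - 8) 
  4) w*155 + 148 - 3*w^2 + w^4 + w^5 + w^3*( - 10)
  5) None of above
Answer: 5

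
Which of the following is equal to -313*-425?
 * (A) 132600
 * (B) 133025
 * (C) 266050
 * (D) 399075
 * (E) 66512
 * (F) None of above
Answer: B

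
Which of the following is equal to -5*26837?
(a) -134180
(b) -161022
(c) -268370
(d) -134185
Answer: d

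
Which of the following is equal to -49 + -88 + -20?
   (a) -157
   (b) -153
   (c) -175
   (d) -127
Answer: a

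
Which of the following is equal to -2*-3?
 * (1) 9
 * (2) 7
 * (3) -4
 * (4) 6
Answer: 4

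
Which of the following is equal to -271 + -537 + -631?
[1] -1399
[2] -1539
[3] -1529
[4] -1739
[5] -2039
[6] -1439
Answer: 6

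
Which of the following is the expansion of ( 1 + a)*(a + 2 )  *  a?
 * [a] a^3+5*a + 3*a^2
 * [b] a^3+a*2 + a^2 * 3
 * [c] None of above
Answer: b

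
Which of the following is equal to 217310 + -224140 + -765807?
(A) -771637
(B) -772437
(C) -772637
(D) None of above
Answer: C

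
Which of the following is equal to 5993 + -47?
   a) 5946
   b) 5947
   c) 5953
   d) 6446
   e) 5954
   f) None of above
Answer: a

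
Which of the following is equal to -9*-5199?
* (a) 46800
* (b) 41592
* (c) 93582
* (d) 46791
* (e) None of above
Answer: d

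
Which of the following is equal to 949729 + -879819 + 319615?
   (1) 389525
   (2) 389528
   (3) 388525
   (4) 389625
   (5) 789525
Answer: 1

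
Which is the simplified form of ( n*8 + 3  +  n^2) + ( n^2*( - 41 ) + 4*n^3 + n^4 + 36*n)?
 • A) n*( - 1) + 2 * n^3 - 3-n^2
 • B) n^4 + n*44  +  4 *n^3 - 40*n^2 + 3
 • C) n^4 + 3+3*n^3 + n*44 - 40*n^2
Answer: B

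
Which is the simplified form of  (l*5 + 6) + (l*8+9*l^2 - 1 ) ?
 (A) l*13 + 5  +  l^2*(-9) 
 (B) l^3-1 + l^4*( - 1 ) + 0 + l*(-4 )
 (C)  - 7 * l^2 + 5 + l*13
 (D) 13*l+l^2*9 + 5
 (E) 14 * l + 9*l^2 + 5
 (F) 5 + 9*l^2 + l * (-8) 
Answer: D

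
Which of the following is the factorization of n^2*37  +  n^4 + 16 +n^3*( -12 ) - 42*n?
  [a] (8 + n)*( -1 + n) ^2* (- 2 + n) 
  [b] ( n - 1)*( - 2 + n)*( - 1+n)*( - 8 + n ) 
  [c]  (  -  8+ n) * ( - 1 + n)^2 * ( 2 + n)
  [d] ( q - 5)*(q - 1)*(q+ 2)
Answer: b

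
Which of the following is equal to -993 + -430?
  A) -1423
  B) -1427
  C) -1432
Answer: A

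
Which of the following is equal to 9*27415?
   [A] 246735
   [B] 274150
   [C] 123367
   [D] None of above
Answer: A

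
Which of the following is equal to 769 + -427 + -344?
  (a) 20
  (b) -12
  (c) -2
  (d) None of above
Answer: c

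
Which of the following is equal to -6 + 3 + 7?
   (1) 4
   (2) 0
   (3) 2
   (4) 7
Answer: 1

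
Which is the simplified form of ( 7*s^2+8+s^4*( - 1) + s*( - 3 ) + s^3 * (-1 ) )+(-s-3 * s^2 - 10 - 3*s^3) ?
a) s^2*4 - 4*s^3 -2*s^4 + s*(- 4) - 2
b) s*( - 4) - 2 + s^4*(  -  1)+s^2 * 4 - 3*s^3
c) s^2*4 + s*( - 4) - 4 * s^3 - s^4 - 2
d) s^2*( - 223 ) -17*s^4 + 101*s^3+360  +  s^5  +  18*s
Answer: c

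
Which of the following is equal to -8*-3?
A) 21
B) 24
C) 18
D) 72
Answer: B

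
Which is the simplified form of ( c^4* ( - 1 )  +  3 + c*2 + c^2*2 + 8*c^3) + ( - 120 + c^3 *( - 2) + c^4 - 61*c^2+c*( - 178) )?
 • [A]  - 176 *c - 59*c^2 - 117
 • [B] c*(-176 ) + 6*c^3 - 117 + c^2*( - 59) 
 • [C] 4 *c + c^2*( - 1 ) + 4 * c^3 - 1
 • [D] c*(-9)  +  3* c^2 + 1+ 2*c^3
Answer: B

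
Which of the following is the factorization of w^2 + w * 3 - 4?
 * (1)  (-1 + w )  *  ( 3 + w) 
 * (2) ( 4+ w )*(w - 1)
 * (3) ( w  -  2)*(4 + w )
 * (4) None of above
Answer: 2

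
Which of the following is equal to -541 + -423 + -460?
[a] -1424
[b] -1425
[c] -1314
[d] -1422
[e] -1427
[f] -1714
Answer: a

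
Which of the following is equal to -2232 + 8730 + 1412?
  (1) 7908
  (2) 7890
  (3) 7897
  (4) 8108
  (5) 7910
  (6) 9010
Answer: 5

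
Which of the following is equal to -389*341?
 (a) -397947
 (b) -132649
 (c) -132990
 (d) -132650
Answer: b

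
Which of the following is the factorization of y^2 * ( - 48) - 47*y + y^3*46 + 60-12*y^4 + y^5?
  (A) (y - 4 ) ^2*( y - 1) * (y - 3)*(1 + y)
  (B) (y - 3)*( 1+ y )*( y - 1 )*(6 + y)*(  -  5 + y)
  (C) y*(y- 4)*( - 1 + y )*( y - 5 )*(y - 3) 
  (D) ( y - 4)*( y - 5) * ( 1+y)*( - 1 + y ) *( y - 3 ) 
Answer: D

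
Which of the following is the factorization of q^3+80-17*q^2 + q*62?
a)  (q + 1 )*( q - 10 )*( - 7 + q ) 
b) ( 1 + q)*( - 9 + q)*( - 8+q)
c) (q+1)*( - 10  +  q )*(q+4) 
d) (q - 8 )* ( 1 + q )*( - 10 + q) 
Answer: d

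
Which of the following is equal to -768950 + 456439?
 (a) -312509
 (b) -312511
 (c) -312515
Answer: b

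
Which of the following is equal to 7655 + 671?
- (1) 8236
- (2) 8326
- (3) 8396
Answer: 2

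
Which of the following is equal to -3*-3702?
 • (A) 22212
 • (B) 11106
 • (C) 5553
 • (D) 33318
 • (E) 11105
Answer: B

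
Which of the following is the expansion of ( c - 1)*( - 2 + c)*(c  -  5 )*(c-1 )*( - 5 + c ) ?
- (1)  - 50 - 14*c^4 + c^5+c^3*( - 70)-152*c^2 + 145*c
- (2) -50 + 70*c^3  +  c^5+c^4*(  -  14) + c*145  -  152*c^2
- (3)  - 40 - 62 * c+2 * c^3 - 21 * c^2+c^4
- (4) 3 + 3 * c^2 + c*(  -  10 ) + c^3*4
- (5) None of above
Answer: 2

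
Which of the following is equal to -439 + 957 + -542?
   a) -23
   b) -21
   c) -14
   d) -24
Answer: d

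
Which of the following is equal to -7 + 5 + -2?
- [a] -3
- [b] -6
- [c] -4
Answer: c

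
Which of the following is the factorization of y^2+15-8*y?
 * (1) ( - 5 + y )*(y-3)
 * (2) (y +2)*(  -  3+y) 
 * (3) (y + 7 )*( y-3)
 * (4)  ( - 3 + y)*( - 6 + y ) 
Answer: 1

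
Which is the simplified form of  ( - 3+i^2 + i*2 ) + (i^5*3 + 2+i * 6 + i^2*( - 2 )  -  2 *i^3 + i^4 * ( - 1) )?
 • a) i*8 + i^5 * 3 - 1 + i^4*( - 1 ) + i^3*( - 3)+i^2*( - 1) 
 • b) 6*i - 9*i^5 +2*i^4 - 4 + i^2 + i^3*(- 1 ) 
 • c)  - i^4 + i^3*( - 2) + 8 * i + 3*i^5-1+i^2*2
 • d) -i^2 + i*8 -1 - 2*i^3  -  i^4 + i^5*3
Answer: d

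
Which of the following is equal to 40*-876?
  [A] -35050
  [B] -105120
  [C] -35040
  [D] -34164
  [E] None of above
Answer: C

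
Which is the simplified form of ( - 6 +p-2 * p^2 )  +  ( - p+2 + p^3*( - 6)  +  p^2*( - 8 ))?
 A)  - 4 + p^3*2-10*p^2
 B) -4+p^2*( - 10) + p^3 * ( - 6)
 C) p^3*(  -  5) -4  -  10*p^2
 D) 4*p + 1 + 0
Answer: B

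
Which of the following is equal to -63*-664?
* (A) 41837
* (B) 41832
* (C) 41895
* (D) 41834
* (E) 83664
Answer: B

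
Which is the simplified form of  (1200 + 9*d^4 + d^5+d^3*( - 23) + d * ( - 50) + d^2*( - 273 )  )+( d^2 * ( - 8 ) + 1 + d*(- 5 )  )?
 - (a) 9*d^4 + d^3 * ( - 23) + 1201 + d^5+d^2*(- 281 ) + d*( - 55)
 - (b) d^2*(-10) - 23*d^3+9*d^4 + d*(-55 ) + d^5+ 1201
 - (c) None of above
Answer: a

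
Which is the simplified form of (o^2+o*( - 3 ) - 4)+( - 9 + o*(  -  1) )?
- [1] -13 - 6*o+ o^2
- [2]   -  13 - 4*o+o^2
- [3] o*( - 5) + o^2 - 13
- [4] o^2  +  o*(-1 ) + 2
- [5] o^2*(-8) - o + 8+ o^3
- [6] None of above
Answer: 2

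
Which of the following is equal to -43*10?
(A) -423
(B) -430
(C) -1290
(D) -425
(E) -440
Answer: B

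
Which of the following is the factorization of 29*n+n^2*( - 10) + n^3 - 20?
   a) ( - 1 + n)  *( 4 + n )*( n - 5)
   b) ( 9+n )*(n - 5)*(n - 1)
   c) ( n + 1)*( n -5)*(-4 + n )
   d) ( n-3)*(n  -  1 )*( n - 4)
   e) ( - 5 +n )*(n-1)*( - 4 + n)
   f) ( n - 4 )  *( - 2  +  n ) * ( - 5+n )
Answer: e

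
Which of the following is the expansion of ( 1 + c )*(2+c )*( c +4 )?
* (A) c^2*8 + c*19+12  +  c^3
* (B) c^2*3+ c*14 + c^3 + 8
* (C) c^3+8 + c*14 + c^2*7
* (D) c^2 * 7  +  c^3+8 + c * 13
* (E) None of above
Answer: C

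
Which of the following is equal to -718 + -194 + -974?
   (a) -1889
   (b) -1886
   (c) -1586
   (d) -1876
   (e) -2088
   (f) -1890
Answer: b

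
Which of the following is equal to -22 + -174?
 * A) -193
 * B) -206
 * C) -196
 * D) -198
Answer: C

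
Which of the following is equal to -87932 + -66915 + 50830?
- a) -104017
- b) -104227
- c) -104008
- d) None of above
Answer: a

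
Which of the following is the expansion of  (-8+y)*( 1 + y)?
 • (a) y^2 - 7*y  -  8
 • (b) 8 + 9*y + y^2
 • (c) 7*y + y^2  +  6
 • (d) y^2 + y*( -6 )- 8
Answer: a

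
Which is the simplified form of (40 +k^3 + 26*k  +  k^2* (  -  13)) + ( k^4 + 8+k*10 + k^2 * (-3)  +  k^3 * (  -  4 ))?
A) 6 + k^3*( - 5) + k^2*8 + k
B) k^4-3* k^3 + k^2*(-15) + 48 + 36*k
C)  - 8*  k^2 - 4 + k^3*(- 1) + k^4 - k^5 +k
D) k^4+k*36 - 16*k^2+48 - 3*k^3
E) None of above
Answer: D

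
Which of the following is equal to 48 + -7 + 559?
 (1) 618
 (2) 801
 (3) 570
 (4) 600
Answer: 4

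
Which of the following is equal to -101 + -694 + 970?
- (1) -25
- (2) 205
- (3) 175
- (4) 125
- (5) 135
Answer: 3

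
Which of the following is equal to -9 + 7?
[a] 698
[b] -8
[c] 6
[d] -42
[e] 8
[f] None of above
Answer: f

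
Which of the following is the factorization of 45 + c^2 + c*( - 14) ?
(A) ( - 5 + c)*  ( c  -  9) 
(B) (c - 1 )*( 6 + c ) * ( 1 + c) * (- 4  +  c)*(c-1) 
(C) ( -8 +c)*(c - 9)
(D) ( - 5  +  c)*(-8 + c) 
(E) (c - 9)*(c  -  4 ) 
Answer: A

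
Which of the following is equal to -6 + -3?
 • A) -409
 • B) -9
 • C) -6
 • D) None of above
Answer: B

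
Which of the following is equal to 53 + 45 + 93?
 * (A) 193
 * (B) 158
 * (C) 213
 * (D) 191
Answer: D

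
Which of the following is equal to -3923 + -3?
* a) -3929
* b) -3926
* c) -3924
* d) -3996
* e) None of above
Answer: b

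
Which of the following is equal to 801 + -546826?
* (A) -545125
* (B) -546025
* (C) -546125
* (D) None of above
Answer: B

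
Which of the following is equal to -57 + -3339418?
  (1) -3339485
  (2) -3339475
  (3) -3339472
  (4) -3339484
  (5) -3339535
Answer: 2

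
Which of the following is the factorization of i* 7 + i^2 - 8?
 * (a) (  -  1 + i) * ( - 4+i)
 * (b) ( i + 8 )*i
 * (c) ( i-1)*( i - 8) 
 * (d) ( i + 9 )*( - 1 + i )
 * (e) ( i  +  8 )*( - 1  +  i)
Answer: e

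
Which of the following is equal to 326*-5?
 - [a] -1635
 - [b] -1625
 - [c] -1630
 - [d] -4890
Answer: c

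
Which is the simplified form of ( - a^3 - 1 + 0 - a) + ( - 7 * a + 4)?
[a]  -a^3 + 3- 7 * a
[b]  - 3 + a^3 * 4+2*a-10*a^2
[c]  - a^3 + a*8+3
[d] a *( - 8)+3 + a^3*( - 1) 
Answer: d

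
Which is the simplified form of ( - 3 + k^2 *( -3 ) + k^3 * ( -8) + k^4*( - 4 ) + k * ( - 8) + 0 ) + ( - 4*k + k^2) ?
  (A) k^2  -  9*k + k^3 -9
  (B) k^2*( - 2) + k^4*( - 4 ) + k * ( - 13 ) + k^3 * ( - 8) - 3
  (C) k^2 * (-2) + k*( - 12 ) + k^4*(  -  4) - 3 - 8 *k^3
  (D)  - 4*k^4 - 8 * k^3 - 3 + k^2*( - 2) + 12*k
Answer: C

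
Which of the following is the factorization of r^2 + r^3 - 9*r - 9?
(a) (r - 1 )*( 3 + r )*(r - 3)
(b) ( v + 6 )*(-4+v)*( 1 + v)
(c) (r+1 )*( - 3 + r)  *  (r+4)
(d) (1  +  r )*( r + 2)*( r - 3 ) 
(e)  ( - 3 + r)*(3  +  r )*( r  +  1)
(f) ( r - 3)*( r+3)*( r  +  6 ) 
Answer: e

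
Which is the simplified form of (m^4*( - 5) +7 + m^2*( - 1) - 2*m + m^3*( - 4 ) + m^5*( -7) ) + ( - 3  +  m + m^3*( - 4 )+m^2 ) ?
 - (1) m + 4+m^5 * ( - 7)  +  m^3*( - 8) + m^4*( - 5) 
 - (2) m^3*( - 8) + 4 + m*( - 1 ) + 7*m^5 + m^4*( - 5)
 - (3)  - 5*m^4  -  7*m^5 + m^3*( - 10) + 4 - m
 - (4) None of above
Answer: 4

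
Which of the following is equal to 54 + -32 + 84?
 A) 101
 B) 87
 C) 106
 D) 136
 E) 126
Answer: C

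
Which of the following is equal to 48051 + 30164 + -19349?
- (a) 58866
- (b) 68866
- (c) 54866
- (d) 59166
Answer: a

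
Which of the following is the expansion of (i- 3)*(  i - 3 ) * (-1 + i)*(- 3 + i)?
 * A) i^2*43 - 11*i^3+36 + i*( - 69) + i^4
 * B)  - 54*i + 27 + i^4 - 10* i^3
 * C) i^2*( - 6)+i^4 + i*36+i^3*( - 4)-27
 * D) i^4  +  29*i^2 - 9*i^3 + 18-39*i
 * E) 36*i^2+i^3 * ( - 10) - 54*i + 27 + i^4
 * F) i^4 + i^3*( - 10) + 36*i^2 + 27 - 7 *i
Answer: E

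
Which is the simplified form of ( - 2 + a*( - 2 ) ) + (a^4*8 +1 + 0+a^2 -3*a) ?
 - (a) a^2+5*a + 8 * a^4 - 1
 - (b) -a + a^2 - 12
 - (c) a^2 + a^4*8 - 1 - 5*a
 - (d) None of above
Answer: c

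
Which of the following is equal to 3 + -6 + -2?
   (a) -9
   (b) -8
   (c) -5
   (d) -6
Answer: c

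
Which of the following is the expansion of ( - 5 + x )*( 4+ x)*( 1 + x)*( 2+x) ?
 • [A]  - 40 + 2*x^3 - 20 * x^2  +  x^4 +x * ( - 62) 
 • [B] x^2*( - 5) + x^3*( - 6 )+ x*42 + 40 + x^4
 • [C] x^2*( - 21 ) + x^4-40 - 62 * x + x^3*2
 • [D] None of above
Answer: C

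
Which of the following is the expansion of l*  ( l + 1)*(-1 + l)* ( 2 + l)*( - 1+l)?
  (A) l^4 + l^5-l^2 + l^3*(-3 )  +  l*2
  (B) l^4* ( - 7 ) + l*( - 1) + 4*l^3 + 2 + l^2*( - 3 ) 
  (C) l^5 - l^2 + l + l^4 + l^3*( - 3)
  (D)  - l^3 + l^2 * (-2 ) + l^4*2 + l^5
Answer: A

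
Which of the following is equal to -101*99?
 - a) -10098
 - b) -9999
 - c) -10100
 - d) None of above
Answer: b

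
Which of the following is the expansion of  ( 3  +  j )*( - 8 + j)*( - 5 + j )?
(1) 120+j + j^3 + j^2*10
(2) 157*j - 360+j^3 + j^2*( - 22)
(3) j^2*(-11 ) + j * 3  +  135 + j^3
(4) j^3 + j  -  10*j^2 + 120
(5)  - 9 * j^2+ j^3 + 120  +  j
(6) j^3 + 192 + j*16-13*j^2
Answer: 4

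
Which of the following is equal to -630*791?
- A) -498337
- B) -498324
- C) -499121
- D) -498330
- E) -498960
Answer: D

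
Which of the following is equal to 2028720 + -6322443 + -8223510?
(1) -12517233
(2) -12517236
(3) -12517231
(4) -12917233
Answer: 1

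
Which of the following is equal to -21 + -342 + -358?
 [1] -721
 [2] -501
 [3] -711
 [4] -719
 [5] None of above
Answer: 1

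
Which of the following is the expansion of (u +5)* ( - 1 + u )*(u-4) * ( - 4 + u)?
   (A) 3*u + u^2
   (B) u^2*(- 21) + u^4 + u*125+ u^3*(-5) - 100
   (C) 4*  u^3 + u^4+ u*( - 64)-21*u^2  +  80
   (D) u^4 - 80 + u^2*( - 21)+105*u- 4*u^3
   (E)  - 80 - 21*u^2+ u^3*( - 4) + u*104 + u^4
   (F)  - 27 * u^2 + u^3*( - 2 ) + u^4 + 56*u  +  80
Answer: E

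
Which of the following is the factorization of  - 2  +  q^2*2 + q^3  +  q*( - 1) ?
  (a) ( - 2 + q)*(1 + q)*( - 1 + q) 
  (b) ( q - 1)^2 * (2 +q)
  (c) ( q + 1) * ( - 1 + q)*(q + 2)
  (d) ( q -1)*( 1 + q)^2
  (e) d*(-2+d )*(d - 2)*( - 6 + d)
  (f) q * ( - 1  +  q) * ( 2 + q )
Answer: c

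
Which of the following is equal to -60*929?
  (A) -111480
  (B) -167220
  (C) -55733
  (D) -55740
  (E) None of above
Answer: D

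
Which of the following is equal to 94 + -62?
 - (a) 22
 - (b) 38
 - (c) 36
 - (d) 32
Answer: d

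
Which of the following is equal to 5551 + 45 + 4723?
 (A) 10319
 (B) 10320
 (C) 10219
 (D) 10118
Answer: A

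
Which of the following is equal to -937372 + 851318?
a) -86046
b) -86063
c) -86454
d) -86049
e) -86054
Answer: e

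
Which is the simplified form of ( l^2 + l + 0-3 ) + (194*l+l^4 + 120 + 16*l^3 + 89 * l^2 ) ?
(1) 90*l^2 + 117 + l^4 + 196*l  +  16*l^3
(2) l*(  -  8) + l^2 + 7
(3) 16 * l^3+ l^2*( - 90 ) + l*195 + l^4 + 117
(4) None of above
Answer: 4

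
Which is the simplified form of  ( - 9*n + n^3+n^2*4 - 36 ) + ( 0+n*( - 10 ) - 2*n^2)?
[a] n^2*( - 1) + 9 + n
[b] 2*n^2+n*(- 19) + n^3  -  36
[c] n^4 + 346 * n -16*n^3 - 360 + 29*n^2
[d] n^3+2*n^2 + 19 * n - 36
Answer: b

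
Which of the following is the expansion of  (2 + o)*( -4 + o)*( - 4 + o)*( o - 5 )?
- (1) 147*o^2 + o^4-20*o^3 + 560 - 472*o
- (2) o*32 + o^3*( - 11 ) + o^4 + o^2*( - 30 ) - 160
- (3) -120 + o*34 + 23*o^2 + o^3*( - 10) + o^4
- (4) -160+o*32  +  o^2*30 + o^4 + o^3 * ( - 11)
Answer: 4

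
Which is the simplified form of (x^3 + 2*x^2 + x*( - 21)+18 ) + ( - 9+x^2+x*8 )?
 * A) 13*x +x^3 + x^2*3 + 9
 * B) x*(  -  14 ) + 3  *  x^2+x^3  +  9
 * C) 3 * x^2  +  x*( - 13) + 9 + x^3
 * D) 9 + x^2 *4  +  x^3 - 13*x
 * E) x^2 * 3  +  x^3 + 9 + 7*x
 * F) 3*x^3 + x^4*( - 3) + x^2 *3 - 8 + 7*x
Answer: C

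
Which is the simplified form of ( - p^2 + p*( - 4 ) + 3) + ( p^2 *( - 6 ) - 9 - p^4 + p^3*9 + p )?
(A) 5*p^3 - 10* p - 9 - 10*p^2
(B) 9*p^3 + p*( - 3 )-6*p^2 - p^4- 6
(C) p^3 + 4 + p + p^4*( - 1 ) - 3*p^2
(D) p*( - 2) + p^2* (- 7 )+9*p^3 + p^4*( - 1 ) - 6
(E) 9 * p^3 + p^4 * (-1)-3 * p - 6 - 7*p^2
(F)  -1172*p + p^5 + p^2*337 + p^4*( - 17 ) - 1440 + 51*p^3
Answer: E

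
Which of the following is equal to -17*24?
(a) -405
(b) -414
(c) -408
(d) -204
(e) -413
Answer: c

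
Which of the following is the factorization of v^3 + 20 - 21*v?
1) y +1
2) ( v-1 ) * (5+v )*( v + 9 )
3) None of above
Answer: 3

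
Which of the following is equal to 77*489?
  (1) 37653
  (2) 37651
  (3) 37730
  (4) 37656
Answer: 1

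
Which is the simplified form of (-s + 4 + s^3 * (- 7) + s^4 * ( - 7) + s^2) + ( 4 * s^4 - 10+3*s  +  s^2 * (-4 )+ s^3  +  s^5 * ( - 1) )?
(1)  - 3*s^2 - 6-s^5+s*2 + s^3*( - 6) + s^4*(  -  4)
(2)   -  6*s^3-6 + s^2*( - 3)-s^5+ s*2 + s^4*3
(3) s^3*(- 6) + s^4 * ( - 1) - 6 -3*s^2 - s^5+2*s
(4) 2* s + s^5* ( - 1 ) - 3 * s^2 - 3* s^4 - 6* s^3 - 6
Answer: 4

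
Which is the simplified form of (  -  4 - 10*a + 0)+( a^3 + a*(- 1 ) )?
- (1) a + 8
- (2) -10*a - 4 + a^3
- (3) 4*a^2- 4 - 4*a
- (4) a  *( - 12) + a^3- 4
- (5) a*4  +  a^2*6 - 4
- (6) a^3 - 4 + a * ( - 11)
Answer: 6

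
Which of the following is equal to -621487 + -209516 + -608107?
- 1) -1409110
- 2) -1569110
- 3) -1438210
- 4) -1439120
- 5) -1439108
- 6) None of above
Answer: 6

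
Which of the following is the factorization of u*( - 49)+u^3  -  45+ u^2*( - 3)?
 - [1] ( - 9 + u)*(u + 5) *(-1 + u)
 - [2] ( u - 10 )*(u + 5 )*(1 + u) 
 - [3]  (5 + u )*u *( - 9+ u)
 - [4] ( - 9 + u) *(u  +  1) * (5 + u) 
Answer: 4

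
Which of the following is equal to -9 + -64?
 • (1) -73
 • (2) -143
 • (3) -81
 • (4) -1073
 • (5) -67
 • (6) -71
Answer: 1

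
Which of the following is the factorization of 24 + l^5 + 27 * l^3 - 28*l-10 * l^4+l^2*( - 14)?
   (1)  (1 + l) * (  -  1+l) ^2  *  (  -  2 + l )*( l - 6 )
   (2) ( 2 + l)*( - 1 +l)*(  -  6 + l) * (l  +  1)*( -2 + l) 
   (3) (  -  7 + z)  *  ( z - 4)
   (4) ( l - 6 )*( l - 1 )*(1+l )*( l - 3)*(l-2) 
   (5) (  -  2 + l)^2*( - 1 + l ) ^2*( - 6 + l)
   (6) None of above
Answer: 6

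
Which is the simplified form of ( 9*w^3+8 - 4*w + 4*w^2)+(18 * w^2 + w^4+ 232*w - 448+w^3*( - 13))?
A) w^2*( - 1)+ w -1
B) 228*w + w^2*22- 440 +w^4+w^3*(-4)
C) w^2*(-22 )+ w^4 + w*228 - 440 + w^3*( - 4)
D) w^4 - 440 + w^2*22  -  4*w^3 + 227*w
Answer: B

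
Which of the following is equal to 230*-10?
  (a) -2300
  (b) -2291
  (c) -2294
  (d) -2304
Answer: a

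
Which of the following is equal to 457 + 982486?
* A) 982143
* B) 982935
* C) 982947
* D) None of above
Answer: D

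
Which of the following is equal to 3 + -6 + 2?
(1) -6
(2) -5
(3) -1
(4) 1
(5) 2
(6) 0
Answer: 3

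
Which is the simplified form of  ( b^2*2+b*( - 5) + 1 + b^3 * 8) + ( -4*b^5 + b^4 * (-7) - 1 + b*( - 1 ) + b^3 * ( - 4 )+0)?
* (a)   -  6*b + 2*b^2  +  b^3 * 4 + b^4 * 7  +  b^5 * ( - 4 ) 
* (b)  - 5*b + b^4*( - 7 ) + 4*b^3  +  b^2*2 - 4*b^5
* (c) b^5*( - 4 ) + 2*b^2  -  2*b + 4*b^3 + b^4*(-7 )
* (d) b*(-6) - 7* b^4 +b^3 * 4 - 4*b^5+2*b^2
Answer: d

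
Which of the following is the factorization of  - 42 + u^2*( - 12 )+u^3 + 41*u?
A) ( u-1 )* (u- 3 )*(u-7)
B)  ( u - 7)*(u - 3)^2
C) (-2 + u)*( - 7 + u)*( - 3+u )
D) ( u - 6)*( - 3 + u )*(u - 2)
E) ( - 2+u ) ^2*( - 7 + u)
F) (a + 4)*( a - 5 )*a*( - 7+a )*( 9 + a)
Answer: C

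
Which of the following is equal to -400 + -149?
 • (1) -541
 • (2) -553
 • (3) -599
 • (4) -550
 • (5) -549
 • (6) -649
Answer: 5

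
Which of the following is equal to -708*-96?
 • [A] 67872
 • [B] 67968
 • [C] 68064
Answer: B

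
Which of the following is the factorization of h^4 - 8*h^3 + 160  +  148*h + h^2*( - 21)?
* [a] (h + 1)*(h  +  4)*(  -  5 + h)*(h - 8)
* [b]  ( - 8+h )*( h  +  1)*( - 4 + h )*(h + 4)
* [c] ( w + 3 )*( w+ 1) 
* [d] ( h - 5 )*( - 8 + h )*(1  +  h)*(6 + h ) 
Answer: a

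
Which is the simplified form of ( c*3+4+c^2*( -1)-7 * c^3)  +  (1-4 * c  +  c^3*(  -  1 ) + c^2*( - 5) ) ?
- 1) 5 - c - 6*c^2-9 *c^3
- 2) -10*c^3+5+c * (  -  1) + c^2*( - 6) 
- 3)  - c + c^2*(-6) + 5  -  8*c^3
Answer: 3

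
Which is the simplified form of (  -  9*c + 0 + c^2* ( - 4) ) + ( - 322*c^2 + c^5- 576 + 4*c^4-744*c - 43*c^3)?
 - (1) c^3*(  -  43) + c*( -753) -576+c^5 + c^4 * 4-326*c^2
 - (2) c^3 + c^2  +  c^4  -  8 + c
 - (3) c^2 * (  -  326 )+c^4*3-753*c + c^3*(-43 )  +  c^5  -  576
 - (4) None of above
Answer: 1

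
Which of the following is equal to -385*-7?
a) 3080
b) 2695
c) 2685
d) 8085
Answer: b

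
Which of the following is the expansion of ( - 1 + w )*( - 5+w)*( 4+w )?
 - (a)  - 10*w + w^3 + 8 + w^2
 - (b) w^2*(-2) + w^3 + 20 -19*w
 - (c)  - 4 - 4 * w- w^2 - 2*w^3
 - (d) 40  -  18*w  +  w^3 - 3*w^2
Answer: b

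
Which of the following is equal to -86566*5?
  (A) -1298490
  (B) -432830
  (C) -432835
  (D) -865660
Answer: B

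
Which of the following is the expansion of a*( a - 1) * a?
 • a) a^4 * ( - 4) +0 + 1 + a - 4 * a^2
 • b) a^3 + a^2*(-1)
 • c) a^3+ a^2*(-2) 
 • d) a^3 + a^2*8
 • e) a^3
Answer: b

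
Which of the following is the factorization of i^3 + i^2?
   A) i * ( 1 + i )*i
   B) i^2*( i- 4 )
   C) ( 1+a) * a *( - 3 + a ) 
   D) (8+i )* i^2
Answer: A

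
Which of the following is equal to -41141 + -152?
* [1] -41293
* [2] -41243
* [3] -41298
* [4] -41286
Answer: 1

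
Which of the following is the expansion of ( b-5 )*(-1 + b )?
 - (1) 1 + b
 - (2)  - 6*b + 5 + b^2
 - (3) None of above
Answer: 2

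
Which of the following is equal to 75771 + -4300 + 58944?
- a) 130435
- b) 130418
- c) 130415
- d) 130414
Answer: c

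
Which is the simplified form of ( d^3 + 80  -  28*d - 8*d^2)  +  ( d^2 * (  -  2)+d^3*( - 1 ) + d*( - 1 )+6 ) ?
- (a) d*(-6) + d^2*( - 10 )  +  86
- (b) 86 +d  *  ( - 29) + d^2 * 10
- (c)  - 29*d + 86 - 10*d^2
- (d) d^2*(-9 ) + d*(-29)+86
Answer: c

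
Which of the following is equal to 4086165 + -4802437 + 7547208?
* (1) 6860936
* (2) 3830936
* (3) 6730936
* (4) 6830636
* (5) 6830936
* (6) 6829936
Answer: 5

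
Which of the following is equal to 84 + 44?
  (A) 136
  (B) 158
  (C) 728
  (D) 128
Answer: D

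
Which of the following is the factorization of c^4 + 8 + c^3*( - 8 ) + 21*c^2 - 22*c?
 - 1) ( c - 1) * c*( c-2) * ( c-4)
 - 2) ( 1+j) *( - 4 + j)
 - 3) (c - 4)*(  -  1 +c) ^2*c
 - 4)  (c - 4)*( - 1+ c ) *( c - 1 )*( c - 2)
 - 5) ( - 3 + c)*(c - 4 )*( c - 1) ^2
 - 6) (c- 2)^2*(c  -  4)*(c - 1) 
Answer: 4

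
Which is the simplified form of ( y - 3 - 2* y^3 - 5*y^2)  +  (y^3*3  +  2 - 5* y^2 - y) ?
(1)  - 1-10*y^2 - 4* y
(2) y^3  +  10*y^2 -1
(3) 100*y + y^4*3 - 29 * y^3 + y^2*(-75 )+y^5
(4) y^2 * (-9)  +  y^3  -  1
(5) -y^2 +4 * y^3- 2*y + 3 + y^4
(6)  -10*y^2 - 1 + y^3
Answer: 6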